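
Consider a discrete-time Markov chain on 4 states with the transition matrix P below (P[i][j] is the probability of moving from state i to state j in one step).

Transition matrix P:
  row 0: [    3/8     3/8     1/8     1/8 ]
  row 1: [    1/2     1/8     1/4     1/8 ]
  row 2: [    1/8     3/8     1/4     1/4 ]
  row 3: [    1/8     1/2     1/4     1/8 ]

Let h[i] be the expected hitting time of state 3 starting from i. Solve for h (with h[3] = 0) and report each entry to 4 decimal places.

h = [6.7470, 6.6506, 5.7831, 0.0000]

First-step conditioning: h[3] = 0; for i ≠ 3, h[i] = 1 + Σ_k P[i][k]·h[k].
  h[0] = 1 + 3/8·h[0] + 3/8·h[1] + 1/8·h[2]
  h[1] = 1 + 1/2·h[0] + 1/8·h[1] + 1/4·h[2]
  h[2] = 1 + 1/8·h[0] + 3/8·h[1] + 1/4·h[2]
Solving the 3×3 linear system over states ≠ 3 gives exactly h = [560/83, 552/83, 480/83, 0] (h[3] = 0 is the target).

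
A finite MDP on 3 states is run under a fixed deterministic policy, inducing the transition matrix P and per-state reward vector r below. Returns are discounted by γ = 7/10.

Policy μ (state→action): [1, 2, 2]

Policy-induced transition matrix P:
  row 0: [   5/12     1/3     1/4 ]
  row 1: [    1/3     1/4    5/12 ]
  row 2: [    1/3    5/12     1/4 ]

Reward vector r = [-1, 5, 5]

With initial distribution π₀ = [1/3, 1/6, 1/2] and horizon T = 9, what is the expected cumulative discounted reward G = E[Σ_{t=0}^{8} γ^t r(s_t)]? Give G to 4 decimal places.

G = 9.2079

t=0: π = [0.3333, 0.1667, 0.5000], E[r] = 3.0000, γ^t·E[r] = 3.000000, running G = 3.000000
t=1: π = [0.3611, 0.3611, 0.2778], E[r] = 2.8333, γ^t·E[r] = 1.983333, running G = 4.983333
t=2: π = [0.3634, 0.3264, 0.3102], E[r] = 2.8194, γ^t·E[r] = 1.381528, running G = 6.364861
t=3: π = [0.3636, 0.3320, 0.3044], E[r] = 2.8183, γ^t·E[r] = 0.966672, running G = 7.331534
t=4: π = [0.3636, 0.3310, 0.3053], E[r] = 2.8182, γ^t·E[r] = 0.676648, running G = 8.008181
t=5: π = [0.3636, 0.3312, 0.3052], E[r] = 2.8182, γ^t·E[r] = 0.473652, running G = 8.481833
t=6: π = [0.3636, 0.3312, 0.3052], E[r] = 2.8182, γ^t·E[r] = 0.331556, running G = 8.813389
t=7: π = [0.3636, 0.3312, 0.3052], E[r] = 2.8182, γ^t·E[r] = 0.232089, running G = 9.045479
t=8: π = [0.3636, 0.3312, 0.3052], E[r] = 2.8182, γ^t·E[r] = 0.162463, running G = 9.207941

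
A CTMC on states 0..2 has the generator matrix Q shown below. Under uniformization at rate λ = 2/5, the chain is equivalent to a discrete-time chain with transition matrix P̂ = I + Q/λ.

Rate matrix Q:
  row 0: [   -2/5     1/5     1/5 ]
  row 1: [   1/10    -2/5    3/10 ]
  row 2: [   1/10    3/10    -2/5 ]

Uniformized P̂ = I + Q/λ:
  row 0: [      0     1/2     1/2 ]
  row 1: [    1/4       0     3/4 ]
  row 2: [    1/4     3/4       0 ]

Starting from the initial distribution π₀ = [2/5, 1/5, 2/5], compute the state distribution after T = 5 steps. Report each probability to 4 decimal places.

π = [0.1998, 0.4238, 0.3764]

t=0: π = [0.4000, 0.2000, 0.4000]
t=1: π = [0.1500, 0.5000, 0.3500]
t=2: π = [0.2125, 0.3375, 0.4500]
t=3: π = [0.1969, 0.4438, 0.3594]
t=4: π = [0.2008, 0.3680, 0.4313]
t=5: π = [0.1998, 0.4238, 0.3764]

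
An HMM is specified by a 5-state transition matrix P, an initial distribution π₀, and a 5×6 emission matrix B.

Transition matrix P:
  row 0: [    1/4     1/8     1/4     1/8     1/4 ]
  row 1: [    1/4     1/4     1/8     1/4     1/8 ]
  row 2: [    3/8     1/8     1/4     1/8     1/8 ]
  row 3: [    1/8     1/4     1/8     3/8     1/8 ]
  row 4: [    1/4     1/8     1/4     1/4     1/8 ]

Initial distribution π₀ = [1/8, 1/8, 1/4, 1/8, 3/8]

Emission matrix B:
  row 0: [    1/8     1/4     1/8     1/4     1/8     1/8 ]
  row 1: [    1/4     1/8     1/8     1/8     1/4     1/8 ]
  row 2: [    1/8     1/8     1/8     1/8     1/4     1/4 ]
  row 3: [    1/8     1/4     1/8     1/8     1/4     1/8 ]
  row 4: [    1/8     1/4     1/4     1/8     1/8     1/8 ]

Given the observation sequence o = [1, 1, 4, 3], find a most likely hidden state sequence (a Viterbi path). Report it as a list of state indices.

path = [4, 0, 2, 0]

t=0: δ = [3.125e-02, 1.562e-02, 3.125e-02, 3.125e-02, 9.375e-02]  (obs o_0=1)
t=1: δ = [5.859e-03, 1.465e-03, 2.930e-03, 5.859e-03, 2.930e-03]  ψ = [4, 4, 4, 4, 4]  (obs o_1=1)
t=2: δ = [1.831e-04, 3.662e-04, 3.662e-04, 5.493e-04, 1.831e-04]  ψ = [0, 3, 0, 3, 0]  (obs o_2=4)
t=3: δ = [3.433e-05, 1.717e-05, 1.144e-05, 2.575e-05, 8.583e-06]  ψ = [2, 3, 2, 3, 3]  (obs o_3=3)
backtrack: best end state = 0; path = [4, 0, 2, 0]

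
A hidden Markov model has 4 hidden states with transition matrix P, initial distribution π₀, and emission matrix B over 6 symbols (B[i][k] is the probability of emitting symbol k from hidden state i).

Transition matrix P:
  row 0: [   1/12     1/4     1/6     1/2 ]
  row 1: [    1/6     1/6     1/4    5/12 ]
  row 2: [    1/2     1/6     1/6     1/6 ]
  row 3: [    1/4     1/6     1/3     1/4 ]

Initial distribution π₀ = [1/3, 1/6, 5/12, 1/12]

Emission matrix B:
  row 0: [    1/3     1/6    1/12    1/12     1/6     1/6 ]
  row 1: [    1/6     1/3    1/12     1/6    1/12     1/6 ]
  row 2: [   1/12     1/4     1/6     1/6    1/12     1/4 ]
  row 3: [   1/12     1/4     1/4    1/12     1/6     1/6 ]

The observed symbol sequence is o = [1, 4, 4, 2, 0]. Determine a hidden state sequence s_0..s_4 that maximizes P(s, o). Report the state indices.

t=0: δ = [5.556e-02, 5.556e-02, 1.042e-01, 2.083e-02]  (obs o_0=1)
t=1: δ = [8.681e-03, 1.447e-03, 1.447e-03, 4.630e-03]  ψ = [2, 2, 2, 0]  (obs o_1=4)
t=2: δ = [1.929e-04, 1.808e-04, 1.286e-04, 7.234e-04]  ψ = [3, 0, 3, 0]  (obs o_2=4)
t=3: δ = [1.507e-05, 1.005e-05, 4.019e-05, 4.521e-05]  ψ = [3, 3, 3, 3]  (obs o_3=2)
t=4: δ = [6.698e-06, 1.256e-06, 1.256e-06, 9.419e-07]  ψ = [2, 3, 3, 3]  (obs o_4=0)
backtrack: best end state = 0; path = [2, 0, 3, 2, 0]

path = [2, 0, 3, 2, 0]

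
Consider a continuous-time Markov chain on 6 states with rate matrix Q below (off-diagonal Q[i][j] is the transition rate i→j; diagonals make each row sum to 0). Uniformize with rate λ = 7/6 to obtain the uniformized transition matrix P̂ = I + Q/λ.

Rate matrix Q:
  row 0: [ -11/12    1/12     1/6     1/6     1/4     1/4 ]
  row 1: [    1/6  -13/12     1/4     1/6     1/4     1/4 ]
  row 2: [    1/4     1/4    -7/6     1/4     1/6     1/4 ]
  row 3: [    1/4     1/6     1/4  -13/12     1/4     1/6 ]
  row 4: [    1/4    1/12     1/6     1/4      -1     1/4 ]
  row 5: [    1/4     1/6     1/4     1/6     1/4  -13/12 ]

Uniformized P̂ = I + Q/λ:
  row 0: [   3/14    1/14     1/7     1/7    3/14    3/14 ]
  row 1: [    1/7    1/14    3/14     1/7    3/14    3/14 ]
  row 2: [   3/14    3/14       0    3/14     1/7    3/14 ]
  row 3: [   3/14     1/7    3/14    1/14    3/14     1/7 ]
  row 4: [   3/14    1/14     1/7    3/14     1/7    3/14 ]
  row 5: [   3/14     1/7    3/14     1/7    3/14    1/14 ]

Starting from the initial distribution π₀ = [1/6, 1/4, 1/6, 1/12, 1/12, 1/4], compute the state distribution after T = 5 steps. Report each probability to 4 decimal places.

π = [0.2059, 0.1172, 0.1532, 0.1562, 0.1898, 0.1777]

t=0: π = [0.1667, 0.2500, 0.1667, 0.0833, 0.0833, 0.2500]
t=1: π = [0.1964, 0.1190, 0.1607, 0.1548, 0.1964, 0.1726]
t=2: π = [0.2058, 0.1178, 0.1518, 0.1573, 0.1888, 0.1786]
t=3: π = [0.2059, 0.1171, 0.1536, 0.1559, 0.1900, 0.1775]
t=4: π = [0.2059, 0.1172, 0.1531, 0.1563, 0.1897, 0.1778]
t=5: π = [0.2059, 0.1172, 0.1532, 0.1562, 0.1898, 0.1777]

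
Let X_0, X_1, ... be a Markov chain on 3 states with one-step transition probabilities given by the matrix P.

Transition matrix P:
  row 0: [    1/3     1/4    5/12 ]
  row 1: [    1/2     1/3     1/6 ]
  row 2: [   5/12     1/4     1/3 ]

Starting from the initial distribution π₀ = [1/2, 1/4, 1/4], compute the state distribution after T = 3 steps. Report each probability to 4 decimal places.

π = [0.4055, 0.2727, 0.3218]

t=0: π = [0.5000, 0.2500, 0.2500]
t=1: π = [0.3958, 0.2708, 0.3333]
t=2: π = [0.4063, 0.2726, 0.3212]
t=3: π = [0.4055, 0.2727, 0.3218]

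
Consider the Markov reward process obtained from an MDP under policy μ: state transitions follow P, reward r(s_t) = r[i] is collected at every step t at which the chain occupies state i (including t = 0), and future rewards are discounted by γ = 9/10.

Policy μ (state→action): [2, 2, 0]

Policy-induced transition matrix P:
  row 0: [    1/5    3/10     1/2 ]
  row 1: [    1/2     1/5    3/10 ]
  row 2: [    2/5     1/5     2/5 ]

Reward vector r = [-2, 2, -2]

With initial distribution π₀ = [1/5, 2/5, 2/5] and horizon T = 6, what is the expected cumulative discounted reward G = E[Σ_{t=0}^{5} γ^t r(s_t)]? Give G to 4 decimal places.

t=0: π = [0.2000, 0.4000, 0.4000], E[r] = -0.4000, γ^t·E[r] = -0.400000, running G = -0.400000
t=1: π = [0.4000, 0.2200, 0.3800], E[r] = -1.1200, γ^t·E[r] = -1.008000, running G = -1.408000
t=2: π = [0.3420, 0.2400, 0.4180], E[r] = -1.0400, γ^t·E[r] = -0.842400, running G = -2.250400
t=3: π = [0.3556, 0.2342, 0.4102], E[r] = -1.0632, γ^t·E[r] = -0.775073, running G = -3.025473
t=4: π = [0.3523, 0.2356, 0.4121], E[r] = -1.0578, γ^t·E[r] = -0.693996, running G = -3.719469
t=5: π = [0.3531, 0.2352, 0.4117], E[r] = -1.0591, γ^t·E[r] = -0.625376, running G = -4.344845

G = -4.3448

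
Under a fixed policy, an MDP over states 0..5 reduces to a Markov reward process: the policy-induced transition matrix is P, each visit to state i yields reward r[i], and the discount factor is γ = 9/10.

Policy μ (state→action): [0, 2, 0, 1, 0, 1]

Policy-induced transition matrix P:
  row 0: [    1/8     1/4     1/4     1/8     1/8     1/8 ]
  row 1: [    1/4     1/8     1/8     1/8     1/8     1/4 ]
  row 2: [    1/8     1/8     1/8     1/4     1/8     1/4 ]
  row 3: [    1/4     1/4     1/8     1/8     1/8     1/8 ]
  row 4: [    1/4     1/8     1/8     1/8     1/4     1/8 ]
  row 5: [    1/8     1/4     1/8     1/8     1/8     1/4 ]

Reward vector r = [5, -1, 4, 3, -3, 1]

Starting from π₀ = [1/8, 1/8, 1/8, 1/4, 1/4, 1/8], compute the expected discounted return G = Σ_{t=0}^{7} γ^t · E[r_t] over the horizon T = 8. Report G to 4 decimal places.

G = 8.2544

t=0: π = [0.1250, 0.1250, 0.1250, 0.2500, 0.2500, 0.1250], E[r] = 1.1250, γ^t·E[r] = 1.125000, running G = 1.125000
t=1: π = [0.2031, 0.1875, 0.1406, 0.1406, 0.1563, 0.1719], E[r] = 1.5156, γ^t·E[r] = 1.364063, running G = 2.489063
t=2: π = [0.1855, 0.1895, 0.1504, 0.1426, 0.1445, 0.1875], E[r] = 1.5215, γ^t·E[r] = 1.232402, running G = 3.721465
t=3: π = [0.1846, 0.1895, 0.1482, 0.1438, 0.1431, 0.1909], E[r] = 1.5193, γ^t·E[r] = 1.107560, running G = 4.829025
t=4: π = [0.1845, 0.1899, 0.1481, 0.1435, 0.1429, 0.1911], E[r] = 1.5181, γ^t·E[r] = 0.996003, running G = 5.825029
t=5: π = [0.1845, 0.1899, 0.1481, 0.1435, 0.1429, 0.1911], E[r] = 1.5182, γ^t·E[r] = 0.896455, running G = 6.721483
t=6: π = [0.1845, 0.1899, 0.1481, 0.1435, 0.1429, 0.1911], E[r] = 1.5181, γ^t·E[r] = 0.806794, running G = 7.528277
t=7: π = [0.1845, 0.1899, 0.1481, 0.1435, 0.1429, 0.1911], E[r] = 1.5181, γ^t·E[r] = 0.726115, running G = 8.254392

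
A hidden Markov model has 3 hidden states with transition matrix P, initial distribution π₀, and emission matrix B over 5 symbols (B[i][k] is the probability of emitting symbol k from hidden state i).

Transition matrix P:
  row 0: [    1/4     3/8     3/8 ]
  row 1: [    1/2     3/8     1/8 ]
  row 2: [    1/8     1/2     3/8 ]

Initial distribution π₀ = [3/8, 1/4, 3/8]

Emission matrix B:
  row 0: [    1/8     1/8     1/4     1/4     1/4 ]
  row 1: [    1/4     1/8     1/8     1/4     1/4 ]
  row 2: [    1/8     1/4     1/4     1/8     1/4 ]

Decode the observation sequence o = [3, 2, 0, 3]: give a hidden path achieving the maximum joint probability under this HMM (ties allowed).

t=0: δ = [9.375e-02, 6.250e-02, 4.688e-02]  (obs o_0=3)
t=1: δ = [7.812e-03, 4.395e-03, 8.789e-03]  ψ = [1, 0, 0]  (obs o_1=2)
t=2: δ = [2.747e-04, 1.099e-03, 4.120e-04]  ψ = [1, 2, 2]  (obs o_2=0)
t=3: δ = [1.373e-04, 1.030e-04, 1.931e-05]  ψ = [1, 1, 2]  (obs o_3=3)
backtrack: best end state = 0; path = [0, 2, 1, 0]

path = [0, 2, 1, 0]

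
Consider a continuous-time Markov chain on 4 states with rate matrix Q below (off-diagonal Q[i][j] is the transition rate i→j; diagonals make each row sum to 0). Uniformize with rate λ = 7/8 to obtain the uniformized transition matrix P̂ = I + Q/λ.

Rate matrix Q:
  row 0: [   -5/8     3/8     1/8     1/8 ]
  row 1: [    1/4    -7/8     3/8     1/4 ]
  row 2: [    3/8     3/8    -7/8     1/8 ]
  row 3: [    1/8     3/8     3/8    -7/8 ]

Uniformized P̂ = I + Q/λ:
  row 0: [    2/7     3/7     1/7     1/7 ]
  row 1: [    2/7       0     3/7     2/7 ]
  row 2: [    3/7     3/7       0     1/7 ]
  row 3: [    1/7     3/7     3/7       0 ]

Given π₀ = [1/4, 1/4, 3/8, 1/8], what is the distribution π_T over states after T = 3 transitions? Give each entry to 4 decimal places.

t=0: π = [0.2500, 0.2500, 0.3750, 0.1250]
t=1: π = [0.3214, 0.3214, 0.1964, 0.1607]
t=2: π = [0.2908, 0.2908, 0.2526, 0.1658]
t=3: π = [0.2981, 0.3039, 0.2372, 0.1607]

π = [0.2981, 0.3039, 0.2372, 0.1607]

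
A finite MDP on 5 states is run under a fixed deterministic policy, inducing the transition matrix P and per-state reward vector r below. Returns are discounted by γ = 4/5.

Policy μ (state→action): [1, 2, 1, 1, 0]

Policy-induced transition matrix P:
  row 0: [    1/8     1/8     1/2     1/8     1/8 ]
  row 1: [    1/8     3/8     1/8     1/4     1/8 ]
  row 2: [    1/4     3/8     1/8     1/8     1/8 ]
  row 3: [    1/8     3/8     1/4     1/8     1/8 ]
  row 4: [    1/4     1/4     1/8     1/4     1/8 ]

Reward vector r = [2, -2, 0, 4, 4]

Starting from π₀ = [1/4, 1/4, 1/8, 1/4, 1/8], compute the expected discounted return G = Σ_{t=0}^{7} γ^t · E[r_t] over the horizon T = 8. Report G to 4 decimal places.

G = 4.3942

t=0: π = [0.2500, 0.2500, 0.1250, 0.2500, 0.1250], E[r] = 1.5000, γ^t·E[r] = 1.500000, running G = 1.500000
t=1: π = [0.1563, 0.2969, 0.2500, 0.1719, 0.1250], E[r] = 0.9063, γ^t·E[r] = 0.725000, running G = 2.225000
t=2: π = [0.1719, 0.3203, 0.2051, 0.1777, 0.1250], E[r] = 0.9141, γ^t·E[r] = 0.585000, running G = 2.810000
t=3: π = [0.1663, 0.3164, 0.2117, 0.1807, 0.1250], E[r] = 0.9224, γ^t·E[r] = 0.472250, running G = 3.282250
t=4: π = [0.1671, 0.3178, 0.2099, 0.1802, 0.1250], E[r] = 0.9193, γ^t·E[r] = 0.376525, running G = 3.658775
t=5: π = [0.1669, 0.3176, 0.2102, 0.1804, 0.1250], E[r] = 0.9199, γ^t·E[r] = 0.301443, running G = 3.960218
t=6: π = [0.1669, 0.3177, 0.2101, 0.1803, 0.1250], E[r] = 0.9198, γ^t·E[r] = 0.241115, running G = 4.201332
t=7: π = [0.1669, 0.3177, 0.2101, 0.1803, 0.1250], E[r] = 0.9198, γ^t·E[r] = 0.192898, running G = 4.394230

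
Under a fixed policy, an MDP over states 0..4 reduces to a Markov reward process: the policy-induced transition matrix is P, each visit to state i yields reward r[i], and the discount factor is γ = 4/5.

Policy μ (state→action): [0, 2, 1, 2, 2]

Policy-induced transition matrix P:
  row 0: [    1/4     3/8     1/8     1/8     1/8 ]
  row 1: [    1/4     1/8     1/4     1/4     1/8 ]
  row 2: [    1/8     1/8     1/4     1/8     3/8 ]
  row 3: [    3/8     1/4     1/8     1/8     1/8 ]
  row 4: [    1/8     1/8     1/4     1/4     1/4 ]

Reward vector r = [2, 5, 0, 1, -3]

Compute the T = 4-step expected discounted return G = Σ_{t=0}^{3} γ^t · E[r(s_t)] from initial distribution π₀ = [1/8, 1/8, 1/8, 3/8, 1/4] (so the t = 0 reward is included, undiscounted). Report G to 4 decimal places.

G = 2.6245

t=0: π = [0.1250, 0.1250, 0.1250, 0.3750, 0.2500], E[r] = 0.5000, γ^t·E[r] = 0.500000, running G = 0.500000
t=1: π = [0.2500, 0.2031, 0.1875, 0.1719, 0.1875], E[r] = 1.1250, γ^t·E[r] = 0.900000, running G = 1.400000
t=2: π = [0.2246, 0.2090, 0.1973, 0.1738, 0.1953], E[r] = 1.0820, γ^t·E[r] = 0.692500, running G = 2.092500
t=3: π = [0.2227, 0.2029, 0.2002, 0.1755, 0.1987], E[r] = 1.0391, γ^t·E[r] = 0.532000, running G = 2.624500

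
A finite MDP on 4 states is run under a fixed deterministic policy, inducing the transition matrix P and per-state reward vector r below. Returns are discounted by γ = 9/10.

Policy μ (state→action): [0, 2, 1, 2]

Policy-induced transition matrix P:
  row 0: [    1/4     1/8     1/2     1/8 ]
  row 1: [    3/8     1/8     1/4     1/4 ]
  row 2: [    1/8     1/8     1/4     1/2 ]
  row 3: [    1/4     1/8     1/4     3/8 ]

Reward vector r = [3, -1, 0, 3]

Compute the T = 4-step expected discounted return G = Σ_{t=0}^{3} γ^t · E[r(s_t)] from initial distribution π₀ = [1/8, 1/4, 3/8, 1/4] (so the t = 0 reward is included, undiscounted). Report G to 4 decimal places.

G = 4.7905

t=0: π = [0.1250, 0.2500, 0.3750, 0.2500], E[r] = 0.8750, γ^t·E[r] = 0.875000, running G = 0.875000
t=1: π = [0.2344, 0.1250, 0.2813, 0.3594], E[r] = 1.6563, γ^t·E[r] = 1.490625, running G = 2.365625
t=2: π = [0.2305, 0.1250, 0.3086, 0.3359], E[r] = 1.5742, γ^t·E[r] = 1.275117, running G = 3.640742
t=3: π = [0.2271, 0.1250, 0.3076, 0.3403], E[r] = 1.5771, γ^t·E[r] = 1.149741, running G = 4.790483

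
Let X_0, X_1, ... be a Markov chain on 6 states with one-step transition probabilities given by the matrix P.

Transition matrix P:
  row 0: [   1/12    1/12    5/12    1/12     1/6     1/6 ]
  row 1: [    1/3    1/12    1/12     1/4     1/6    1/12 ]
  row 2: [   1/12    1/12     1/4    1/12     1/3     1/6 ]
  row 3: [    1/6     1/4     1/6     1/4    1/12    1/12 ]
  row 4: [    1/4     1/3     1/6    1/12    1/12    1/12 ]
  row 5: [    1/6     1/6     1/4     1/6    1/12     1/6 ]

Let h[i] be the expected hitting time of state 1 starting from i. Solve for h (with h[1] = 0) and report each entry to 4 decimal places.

h = [6.3160, 0.0000, 6.1193, 5.2958, 4.9395, 5.8521]

First-step conditioning: h[1] = 0; for i ≠ 1, h[i] = 1 + Σ_k P[i][k]·h[k].
  h[0] = 1 + 1/12·h[0] + 5/12·h[2] + 1/12·h[3] + 1/6·h[4] + 1/6·h[5]
  h[2] = 1 + 1/12·h[0] + 1/4·h[2] + 1/12·h[3] + 1/3·h[4] + 1/6·h[5]
  h[3] = 1 + 1/6·h[0] + 1/6·h[2] + 1/4·h[3] + 1/12·h[4] + 1/12·h[5]
  h[4] = 1 + 1/4·h[0] + 1/6·h[2] + 1/12·h[3] + 1/12·h[4] + 1/12·h[5]
  h[5] = 1 + 1/6·h[0] + 1/4·h[2] + 1/6·h[3] + 1/12·h[4] + 1/6·h[5]
Solving the 5×5 linear system over states ≠ 1 gives exactly h = [3758/595, 0, 3641/595, 3151/595, 2939/595, 3482/595] (h[1] = 0 is the target).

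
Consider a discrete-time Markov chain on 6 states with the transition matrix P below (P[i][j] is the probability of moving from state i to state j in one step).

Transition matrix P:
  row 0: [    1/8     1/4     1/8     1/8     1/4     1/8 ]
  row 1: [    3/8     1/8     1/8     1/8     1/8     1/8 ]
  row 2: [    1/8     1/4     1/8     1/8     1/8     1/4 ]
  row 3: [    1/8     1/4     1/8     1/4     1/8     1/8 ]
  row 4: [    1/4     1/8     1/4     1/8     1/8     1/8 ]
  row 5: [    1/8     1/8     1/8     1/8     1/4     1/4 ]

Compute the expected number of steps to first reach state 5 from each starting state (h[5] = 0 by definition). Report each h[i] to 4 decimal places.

h = [6.9812, 6.9919, 6.1206, 6.9950, 6.8844, 0.0000]

First-step conditioning: h[5] = 0; for i ≠ 5, h[i] = 1 + Σ_k P[i][k]·h[k].
  h[0] = 1 + 1/8·h[0] + 1/4·h[1] + 1/8·h[2] + 1/8·h[3] + 1/4·h[4]
  h[1] = 1 + 3/8·h[0] + 1/8·h[1] + 1/8·h[2] + 1/8·h[3] + 1/8·h[4]
  h[2] = 1 + 1/8·h[0] + 1/4·h[1] + 1/8·h[2] + 1/8·h[3] + 1/8·h[4]
  h[3] = 1 + 1/8·h[0] + 1/4·h[1] + 1/8·h[2] + 1/4·h[3] + 1/8·h[4]
  h[4] = 1 + 1/4·h[0] + 1/8·h[1] + 1/4·h[2] + 1/8·h[3] + 1/8·h[4]
Solving the 5×5 linear system over states ≠ 5 gives exactly h = [18172/2603, 18200/2603, 15932/2603, 18208/2603, 17920/2603, 0] (h[5] = 0 is the target).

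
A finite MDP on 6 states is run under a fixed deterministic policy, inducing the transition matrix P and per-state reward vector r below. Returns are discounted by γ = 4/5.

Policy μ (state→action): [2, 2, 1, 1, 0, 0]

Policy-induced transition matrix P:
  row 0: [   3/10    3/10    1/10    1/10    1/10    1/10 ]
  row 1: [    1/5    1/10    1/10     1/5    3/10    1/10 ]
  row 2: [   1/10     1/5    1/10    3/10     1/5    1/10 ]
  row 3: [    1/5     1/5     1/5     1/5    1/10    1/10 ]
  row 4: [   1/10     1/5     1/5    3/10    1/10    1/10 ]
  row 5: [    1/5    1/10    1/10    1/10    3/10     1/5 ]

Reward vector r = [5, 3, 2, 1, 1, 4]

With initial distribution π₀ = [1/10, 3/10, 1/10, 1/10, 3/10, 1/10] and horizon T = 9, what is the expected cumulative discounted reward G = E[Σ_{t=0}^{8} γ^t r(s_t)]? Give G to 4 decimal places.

t=0: π = [0.1000, 0.3000, 0.1000, 0.1000, 0.3000, 0.1000], E[r] = 2.4000, γ^t·E[r] = 2.400000, running G = 2.400000
t=1: π = [0.1700, 0.1700, 0.1400, 0.2200, 0.1900, 0.1100], E[r] = 2.4900, γ^t·E[r] = 1.992000, running G = 4.392000
t=2: π = [0.1840, 0.1890, 0.1410, 0.2050, 0.1700, 0.1110], E[r] = 2.5880, γ^t·E[r] = 1.656320, running G = 6.048320
t=3: π = [0.1873, 0.1884, 0.1375, 0.2016, 0.1741, 0.1111], E[r] = 2.5968, γ^t·E[r] = 1.329562, running G = 7.377882
t=4: π = [0.1876, 0.1888, 0.1376, 0.2013, 0.1737, 0.1111], E[r] = 2.5987, γ^t·E[r] = 1.064444, running G = 8.442326
t=5: π = [0.1876, 0.1888, 0.1375, 0.2013, 0.1737, 0.1111], E[r] = 2.5989, γ^t·E[r] = 0.851610, running G = 9.293935
t=6: π = [0.1876, 0.1888, 0.1375, 0.2012, 0.1737, 0.1111], E[r] = 2.5989, γ^t·E[r] = 0.681298, running G = 9.975233
t=7: π = [0.1876, 0.1888, 0.1375, 0.2012, 0.1737, 0.1111], E[r] = 2.5989, γ^t·E[r] = 0.545039, running G = 10.520272
t=8: π = [0.1876, 0.1888, 0.1375, 0.2012, 0.1737, 0.1111], E[r] = 2.5989, γ^t·E[r] = 0.436031, running G = 10.956303

G = 10.9563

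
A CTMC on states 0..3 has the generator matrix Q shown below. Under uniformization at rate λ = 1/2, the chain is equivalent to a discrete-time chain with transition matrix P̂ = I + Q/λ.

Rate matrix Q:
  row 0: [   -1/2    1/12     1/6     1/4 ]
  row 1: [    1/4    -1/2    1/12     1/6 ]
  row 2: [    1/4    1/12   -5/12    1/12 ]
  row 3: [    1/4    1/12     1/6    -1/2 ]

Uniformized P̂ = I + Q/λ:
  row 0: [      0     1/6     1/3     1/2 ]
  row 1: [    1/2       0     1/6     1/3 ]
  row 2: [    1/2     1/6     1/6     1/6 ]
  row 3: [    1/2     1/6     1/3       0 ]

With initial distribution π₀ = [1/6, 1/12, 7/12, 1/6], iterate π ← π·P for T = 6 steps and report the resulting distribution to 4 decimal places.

π = [0.3307, 0.1429, 0.2653, 0.2611]

t=0: π = [0.1667, 0.0833, 0.5833, 0.1667]
t=1: π = [0.4167, 0.1528, 0.2222, 0.2083]
t=2: π = [0.2917, 0.1412, 0.2708, 0.2963]
t=3: π = [0.3542, 0.1431, 0.2647, 0.2380]
t=4: π = [0.3229, 0.1428, 0.2654, 0.2689]
t=5: π = [0.3385, 0.1429, 0.2653, 0.2533]
t=6: π = [0.3307, 0.1429, 0.2653, 0.2611]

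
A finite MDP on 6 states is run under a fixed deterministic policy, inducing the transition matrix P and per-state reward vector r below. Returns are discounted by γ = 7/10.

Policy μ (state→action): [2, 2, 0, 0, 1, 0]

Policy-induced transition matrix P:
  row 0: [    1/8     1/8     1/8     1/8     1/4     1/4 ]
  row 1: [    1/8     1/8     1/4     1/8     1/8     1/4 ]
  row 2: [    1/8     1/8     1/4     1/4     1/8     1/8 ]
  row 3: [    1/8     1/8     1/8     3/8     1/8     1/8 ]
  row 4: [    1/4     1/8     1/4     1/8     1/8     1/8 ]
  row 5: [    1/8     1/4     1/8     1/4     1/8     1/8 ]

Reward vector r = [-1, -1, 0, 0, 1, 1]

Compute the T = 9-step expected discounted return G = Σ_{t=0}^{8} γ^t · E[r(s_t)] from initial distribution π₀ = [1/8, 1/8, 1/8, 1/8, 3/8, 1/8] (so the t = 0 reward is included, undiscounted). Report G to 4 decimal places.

t=0: π = [0.1250, 0.1250, 0.1250, 0.1250, 0.3750, 0.1250], E[r] = 0.2500, γ^t·E[r] = 0.250000, running G = 0.250000
t=1: π = [0.1719, 0.1406, 0.2031, 0.1875, 0.1406, 0.1563], E[r] = -0.0156, γ^t·E[r] = -0.010938, running G = 0.239063
t=2: π = [0.1426, 0.1445, 0.1855, 0.2168, 0.1465, 0.1641], E[r] = 0.0234, γ^t·E[r] = 0.011484, running G = 0.250547
t=3: π = [0.1433, 0.1455, 0.1846, 0.2229, 0.1428, 0.1609], E[r] = 0.0149, γ^t·E[r] = 0.005108, running G = 0.255655
t=4: π = [0.1429, 0.1451, 0.1841, 0.2239, 0.1429, 0.1611], E[r] = 0.0161, γ^t·E[r] = 0.003854, running G = 0.259509
t=5: π = [0.1429, 0.1451, 0.1840, 0.2241, 0.1429, 0.1610], E[r] = 0.0159, γ^t·E[r] = 0.002664, running G = 0.262173
t=6: π = [0.1429, 0.1451, 0.1840, 0.2242, 0.1429, 0.1610], E[r] = 0.0159, γ^t·E[r] = 0.001868, running G = 0.264041
t=7: π = [0.1429, 0.1451, 0.1840, 0.2242, 0.1429, 0.1610], E[r] = 0.0159, γ^t·E[r] = 0.001307, running G = 0.265348
t=8: π = [0.1429, 0.1451, 0.1840, 0.2242, 0.1429, 0.1610], E[r] = 0.0159, γ^t·E[r] = 0.000915, running G = 0.266263

G = 0.2663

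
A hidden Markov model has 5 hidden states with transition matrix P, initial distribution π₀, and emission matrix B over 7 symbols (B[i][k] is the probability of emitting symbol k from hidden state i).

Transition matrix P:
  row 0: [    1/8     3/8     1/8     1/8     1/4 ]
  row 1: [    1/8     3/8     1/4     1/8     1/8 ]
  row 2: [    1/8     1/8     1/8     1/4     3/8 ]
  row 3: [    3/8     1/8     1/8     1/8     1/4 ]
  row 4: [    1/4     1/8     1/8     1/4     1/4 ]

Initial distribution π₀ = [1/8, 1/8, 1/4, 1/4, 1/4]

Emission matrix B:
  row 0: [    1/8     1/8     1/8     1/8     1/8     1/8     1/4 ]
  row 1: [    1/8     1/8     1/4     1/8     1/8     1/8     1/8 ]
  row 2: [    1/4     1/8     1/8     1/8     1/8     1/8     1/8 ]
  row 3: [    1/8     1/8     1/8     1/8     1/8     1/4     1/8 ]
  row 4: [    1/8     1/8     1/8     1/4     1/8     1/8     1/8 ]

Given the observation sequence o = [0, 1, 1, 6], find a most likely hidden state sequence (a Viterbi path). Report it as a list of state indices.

path = [2, 4, 3, 0]

t=0: δ = [1.562e-02, 1.562e-02, 6.250e-02, 3.125e-02, 3.125e-02]  (obs o_0=0)
t=1: δ = [1.465e-03, 9.766e-04, 9.766e-04, 1.953e-03, 2.930e-03]  ψ = [3, 2, 2, 2, 2]  (obs o_1=1)
t=2: δ = [9.155e-05, 6.866e-05, 4.578e-05, 9.155e-05, 9.155e-05]  ψ = [3, 0, 4, 4, 4]  (obs o_2=1)
t=3: δ = [8.583e-06, 4.292e-06, 2.146e-06, 2.861e-06, 2.861e-06]  ψ = [3, 0, 1, 4, 0]  (obs o_3=6)
backtrack: best end state = 0; path = [2, 4, 3, 0]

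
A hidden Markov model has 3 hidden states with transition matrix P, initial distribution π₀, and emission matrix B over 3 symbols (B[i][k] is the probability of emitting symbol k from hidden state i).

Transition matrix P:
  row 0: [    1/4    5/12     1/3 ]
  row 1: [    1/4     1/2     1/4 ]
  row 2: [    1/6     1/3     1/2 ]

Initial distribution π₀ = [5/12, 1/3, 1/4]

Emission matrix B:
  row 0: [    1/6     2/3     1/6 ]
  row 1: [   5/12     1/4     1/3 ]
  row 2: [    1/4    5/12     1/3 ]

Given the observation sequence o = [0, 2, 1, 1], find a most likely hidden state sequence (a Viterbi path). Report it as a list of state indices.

t=0: δ = [6.944e-02, 1.389e-01, 6.250e-02]  (obs o_0=0)
t=1: δ = [5.787e-03, 2.315e-02, 1.157e-02]  ψ = [1, 1, 1]  (obs o_1=2)
t=2: δ = [3.858e-03, 2.894e-03, 2.411e-03]  ψ = [1, 1, 1]  (obs o_2=1)
t=3: δ = [6.430e-04, 4.019e-04, 5.358e-04]  ψ = [0, 0, 0]  (obs o_3=1)
backtrack: best end state = 0; path = [1, 1, 0, 0]

path = [1, 1, 0, 0]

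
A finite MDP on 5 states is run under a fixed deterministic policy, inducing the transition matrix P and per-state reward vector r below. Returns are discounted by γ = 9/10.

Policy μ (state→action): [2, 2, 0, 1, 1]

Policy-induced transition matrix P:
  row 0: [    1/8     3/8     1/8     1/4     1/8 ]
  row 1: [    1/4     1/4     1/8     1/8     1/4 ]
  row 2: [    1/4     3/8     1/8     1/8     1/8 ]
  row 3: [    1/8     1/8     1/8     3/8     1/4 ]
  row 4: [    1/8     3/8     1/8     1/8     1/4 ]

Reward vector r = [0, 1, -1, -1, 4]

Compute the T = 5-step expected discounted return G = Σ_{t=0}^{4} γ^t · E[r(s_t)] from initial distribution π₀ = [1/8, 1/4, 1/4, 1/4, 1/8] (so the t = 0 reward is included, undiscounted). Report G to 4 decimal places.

t=0: π = [0.1250, 0.2500, 0.2500, 0.2500, 0.1250], E[r] = 0.2500, γ^t·E[r] = 0.250000, running G = 0.250000
t=1: π = [0.1875, 0.2813, 0.1250, 0.2031, 0.2031], E[r] = 0.7656, γ^t·E[r] = 0.689063, running G = 0.939063
t=2: π = [0.1758, 0.2891, 0.1250, 0.1992, 0.2109], E[r] = 0.8086, γ^t·E[r] = 0.654961, running G = 1.594023
t=3: π = [0.1768, 0.2891, 0.1250, 0.1968, 0.2124], E[r] = 0.8169, γ^t·E[r] = 0.595516, running G = 2.189540
t=4: π = [0.1768, 0.2897, 0.1250, 0.1963, 0.2123], E[r] = 0.8175, γ^t·E[r] = 0.536365, running G = 2.725905

G = 2.7259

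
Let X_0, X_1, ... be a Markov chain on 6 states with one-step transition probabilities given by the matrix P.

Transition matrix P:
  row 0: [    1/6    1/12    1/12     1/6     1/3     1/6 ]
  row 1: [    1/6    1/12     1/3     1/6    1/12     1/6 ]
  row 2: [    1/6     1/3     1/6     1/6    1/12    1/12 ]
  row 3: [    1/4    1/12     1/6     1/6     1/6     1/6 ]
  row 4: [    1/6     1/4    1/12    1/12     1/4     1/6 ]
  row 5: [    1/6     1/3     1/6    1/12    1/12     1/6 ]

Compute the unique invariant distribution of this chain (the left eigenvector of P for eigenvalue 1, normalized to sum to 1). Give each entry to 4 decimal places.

π = [0.1783, 0.1918, 0.1698, 0.1400, 0.1675, 0.1525]

Balance equations π_j = Σ_i π_i·P[i][j]:
  π_0 = 1/6·π_0 + 1/6·π_1 + 1/6·π_2 + 1/4·π_3 + 1/6·π_4 + 1/6·π_5
  π_1 = 1/12·π_0 + 1/12·π_1 + 1/3·π_2 + 1/12·π_3 + 1/4·π_4 + 1/3·π_5
  π_2 = 1/12·π_0 + 1/3·π_1 + 1/6·π_2 + 1/6·π_3 + 1/12·π_4 + 1/6·π_5
  π_3 = 1/6·π_0 + 1/6·π_1 + 1/6·π_2 + 1/6·π_3 + 1/12·π_4 + 1/12·π_5
  π_4 = 1/3·π_0 + 1/12·π_1 + 1/12·π_2 + 1/6·π_3 + 1/4·π_4 + 1/12·π_5
  normalize: π_0 + π_1 + π_2 + π_3 + π_4 + π_5 = 1
Solving the linear system gives exactly π = [43129/241845, 46394/241845, 2738/16123, 11286/80615, 13503/80615, 2459/16123].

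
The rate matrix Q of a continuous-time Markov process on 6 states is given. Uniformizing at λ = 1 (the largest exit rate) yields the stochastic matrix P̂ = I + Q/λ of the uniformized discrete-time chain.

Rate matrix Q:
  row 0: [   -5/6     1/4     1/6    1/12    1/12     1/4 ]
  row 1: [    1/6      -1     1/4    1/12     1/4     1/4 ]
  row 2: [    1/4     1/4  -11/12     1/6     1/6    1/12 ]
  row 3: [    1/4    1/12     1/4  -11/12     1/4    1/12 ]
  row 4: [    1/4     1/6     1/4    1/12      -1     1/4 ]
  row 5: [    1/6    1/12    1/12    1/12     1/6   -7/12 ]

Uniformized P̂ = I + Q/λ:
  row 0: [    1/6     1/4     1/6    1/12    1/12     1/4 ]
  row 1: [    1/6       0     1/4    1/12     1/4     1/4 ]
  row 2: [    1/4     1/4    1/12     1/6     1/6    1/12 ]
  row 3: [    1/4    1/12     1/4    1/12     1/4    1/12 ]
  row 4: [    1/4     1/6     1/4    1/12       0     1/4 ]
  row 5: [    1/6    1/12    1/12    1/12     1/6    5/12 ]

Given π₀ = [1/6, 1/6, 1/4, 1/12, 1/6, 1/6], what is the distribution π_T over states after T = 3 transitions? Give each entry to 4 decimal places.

π = [0.2010, 0.1450, 0.1649, 0.0973, 0.1457, 0.2461]

t=0: π = [0.1667, 0.1667, 0.2500, 0.0833, 0.1667, 0.1667]
t=1: π = [0.2083, 0.1528, 0.1667, 0.1042, 0.1458, 0.2222]
t=2: π = [0.2014, 0.1453, 0.1678, 0.0972, 0.1464, 0.2419]
t=3: π = [0.2010, 0.1450, 0.1649, 0.0973, 0.1457, 0.2461]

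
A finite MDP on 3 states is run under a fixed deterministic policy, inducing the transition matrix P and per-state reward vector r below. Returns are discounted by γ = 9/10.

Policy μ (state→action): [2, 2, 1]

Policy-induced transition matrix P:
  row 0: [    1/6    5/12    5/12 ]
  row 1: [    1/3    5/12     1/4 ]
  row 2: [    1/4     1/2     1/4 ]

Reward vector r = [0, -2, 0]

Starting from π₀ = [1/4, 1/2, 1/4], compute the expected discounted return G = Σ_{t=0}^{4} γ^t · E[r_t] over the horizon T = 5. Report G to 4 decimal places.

G = -3.7241

t=0: π = [0.2500, 0.5000, 0.2500], E[r] = -1.0000, γ^t·E[r] = -1.000000, running G = -1.000000
t=1: π = [0.2708, 0.4375, 0.2917], E[r] = -0.8750, γ^t·E[r] = -0.787500, running G = -1.787500
t=2: π = [0.2639, 0.4410, 0.2951], E[r] = -0.8819, γ^t·E[r] = -0.714375, running G = -2.501875
t=3: π = [0.2648, 0.4413, 0.2940], E[r] = -0.8825, γ^t·E[r] = -0.643359, running G = -3.145234
t=4: π = [0.2647, 0.4412, 0.2941], E[r] = -0.8823, γ^t·E[r] = -0.578897, running G = -3.724131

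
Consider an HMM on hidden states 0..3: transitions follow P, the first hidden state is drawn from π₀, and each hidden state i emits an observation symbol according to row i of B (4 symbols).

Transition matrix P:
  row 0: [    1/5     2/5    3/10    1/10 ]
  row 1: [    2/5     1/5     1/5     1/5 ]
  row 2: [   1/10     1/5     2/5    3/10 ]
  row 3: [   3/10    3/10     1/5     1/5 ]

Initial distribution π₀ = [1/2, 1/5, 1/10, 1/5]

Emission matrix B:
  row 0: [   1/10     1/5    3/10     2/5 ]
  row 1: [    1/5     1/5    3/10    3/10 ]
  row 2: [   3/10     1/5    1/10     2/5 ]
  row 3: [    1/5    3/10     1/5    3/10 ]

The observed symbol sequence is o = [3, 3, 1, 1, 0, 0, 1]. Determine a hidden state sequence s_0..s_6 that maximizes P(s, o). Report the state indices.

t=0: δ = [2.000e-01, 6.000e-02, 4.000e-02, 6.000e-02]  (obs o_0=3)
t=1: δ = [1.600e-02, 2.400e-02, 2.400e-02, 6.000e-03]  ψ = [0, 0, 0, 0]  (obs o_1=3)
t=2: δ = [1.920e-03, 1.280e-03, 1.920e-03, 2.160e-03]  ψ = [1, 0, 2, 2]  (obs o_2=1)
t=3: δ = [1.296e-04, 1.536e-04, 1.536e-04, 1.728e-04]  ψ = [3, 0, 2, 2]  (obs o_3=1)
t=4: δ = [6.144e-06, 1.037e-05, 1.843e-05, 9.216e-06]  ψ = [1, 0, 2, 2]  (obs o_4=0)
t=5: δ = [4.147e-07, 7.373e-07, 2.212e-06, 1.106e-06]  ψ = [1, 2, 2, 2]  (obs o_5=0)
t=6: δ = [6.636e-08, 8.847e-08, 1.769e-07, 1.991e-07]  ψ = [3, 2, 2, 2]  (obs o_6=1)
backtrack: best end state = 3; path = [0, 2, 2, 2, 2, 2, 3]

path = [0, 2, 2, 2, 2, 2, 3]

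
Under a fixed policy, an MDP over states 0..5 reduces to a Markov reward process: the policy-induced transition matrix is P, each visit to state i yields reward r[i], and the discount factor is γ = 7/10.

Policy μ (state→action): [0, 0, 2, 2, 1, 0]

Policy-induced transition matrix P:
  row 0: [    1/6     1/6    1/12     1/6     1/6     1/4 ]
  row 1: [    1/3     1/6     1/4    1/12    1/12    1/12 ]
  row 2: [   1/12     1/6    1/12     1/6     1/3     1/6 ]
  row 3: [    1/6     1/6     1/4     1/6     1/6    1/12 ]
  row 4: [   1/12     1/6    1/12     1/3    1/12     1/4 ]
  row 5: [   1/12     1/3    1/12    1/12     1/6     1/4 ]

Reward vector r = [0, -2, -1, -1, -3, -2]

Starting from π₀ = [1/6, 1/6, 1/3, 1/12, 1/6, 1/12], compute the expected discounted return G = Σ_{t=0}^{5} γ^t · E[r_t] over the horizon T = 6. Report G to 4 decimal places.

G = -4.4459

t=0: π = [0.1667, 0.1667, 0.3333, 0.0833, 0.1667, 0.0833], E[r] = -1.4167, γ^t·E[r] = -1.416667, running G = -1.416667
t=1: π = [0.1458, 0.1806, 0.1250, 0.1736, 0.1944, 0.1806], E[r] = -1.6042, γ^t·E[r] = -1.122917, running G = -2.539583
t=2: π = [0.1551, 0.1968, 0.1424, 0.1690, 0.1563, 0.1806], E[r] = -1.5347, γ^t·E[r] = -0.752014, running G = -3.291597
t=3: π = [0.1595, 0.1968, 0.1443, 0.1613, 0.1610, 0.1772], E[r] = -1.5364, γ^t·E[r] = -0.526972, running G = -3.818569
t=4: π = [0.1593, 0.1962, 0.1430, 0.1623, 0.1609, 0.1783], E[r] = -1.5371, γ^t·E[r] = -0.369046, running G = -4.187616
t=5: π = [0.1592, 0.1964, 0.1431, 0.1623, 0.1607, 0.1783], E[r] = -1.5370, γ^t·E[r] = -0.258326, running G = -4.445942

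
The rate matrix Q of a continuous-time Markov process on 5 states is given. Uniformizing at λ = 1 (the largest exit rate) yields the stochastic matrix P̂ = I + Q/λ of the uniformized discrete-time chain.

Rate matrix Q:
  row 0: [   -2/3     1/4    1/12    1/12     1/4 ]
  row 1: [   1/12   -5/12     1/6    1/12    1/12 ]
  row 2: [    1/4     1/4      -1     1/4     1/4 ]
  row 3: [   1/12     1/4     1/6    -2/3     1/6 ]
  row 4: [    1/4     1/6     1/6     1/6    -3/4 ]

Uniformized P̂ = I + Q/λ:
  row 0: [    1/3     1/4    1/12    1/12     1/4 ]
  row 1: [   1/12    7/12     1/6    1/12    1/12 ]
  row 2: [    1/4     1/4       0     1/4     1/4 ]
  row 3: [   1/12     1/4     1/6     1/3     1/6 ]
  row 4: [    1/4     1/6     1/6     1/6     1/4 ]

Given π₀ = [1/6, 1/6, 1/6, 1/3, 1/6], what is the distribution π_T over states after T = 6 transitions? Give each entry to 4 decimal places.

t=0: π = [0.1667, 0.1667, 0.1667, 0.3333, 0.1667]
t=1: π = [0.1806, 0.2917, 0.1250, 0.2083, 0.1944]
t=2: π = [0.1817, 0.3310, 0.1308, 0.1725, 0.1840]
t=3: π = [0.1812, 0.3450, 0.1297, 0.1636, 0.1805]
t=4: π = [0.1803, 0.3500, 0.1299, 0.1609, 0.1789]
t=5: π = [0.1799, 0.3517, 0.1300, 0.1601, 0.1783]
t=6: π = [0.1797, 0.3524, 0.1300, 0.1599, 0.1780]

π = [0.1797, 0.3524, 0.1300, 0.1599, 0.1780]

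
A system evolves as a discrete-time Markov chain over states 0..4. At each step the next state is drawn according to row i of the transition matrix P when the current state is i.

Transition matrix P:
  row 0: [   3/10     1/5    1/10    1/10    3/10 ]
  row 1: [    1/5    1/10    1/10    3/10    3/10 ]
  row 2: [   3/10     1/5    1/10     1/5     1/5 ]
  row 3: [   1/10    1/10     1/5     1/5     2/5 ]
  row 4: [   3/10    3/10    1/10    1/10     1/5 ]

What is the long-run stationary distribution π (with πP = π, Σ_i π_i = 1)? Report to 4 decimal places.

π = [0.2475, 0.1919, 0.1167, 0.1667, 0.2773]

Balance equations π_j = Σ_i π_i·P[i][j]:
  π_0 = 3/10·π_0 + 1/5·π_1 + 3/10·π_2 + 1/10·π_3 + 3/10·π_4
  π_1 = 1/5·π_0 + 1/10·π_1 + 1/5·π_2 + 1/10·π_3 + 3/10·π_4
  π_2 = 1/10·π_0 + 1/10·π_1 + 1/10·π_2 + 1/5·π_3 + 1/10·π_4
  π_3 = 1/10·π_0 + 3/10·π_1 + 1/5·π_2 + 1/5·π_3 + 1/10·π_4
  normalize: π_0 + π_1 + π_2 + π_3 + π_4 = 1
Solving the linear system gives exactly π = [905/3657, 2105/10971, 1280/10971, 1829/10971, 338/1219].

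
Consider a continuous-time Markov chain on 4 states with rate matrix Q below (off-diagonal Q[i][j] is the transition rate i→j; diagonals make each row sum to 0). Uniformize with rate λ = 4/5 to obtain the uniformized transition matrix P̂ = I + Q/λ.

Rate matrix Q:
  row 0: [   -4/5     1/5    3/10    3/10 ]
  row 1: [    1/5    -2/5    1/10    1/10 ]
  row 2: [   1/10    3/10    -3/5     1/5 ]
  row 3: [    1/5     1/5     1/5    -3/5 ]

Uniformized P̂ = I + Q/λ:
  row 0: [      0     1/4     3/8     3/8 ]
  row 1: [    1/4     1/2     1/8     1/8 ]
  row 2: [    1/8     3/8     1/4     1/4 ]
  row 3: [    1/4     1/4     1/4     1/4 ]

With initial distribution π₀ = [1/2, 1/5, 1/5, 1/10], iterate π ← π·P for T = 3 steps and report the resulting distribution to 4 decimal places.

π = [0.1750, 0.3695, 0.2277, 0.2277]

t=0: π = [0.5000, 0.2000, 0.2000, 0.1000]
t=1: π = [0.1000, 0.3250, 0.2875, 0.2875]
t=2: π = [0.1891, 0.3672, 0.2219, 0.2219]
t=3: π = [0.1750, 0.3695, 0.2277, 0.2277]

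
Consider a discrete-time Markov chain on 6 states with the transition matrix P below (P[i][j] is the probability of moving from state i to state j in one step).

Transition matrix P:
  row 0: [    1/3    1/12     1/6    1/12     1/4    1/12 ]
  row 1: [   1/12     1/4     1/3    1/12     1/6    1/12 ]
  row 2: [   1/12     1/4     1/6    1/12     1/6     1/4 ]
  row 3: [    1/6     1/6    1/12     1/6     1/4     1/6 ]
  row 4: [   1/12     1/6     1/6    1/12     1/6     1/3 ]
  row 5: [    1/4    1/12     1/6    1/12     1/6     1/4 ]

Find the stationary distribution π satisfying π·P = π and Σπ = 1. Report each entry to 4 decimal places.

π = [0.1663, 0.1652, 0.1866, 0.0909, 0.1881, 0.2028]

Balance equations π_j = Σ_i π_i·P[i][j]:
  π_0 = 1/3·π_0 + 1/12·π_1 + 1/12·π_2 + 1/6·π_3 + 1/12·π_4 + 1/4·π_5
  π_1 = 1/12·π_0 + 1/4·π_1 + 1/4·π_2 + 1/6·π_3 + 1/6·π_4 + 1/12·π_5
  π_2 = 1/6·π_0 + 1/3·π_1 + 1/6·π_2 + 1/12·π_3 + 1/6·π_4 + 1/6·π_5
  π_3 = 1/12·π_0 + 1/12·π_1 + 1/12·π_2 + 1/6·π_3 + 1/12·π_4 + 1/12·π_5
  π_4 = 1/4·π_0 + 1/6·π_1 + 1/6·π_2 + 1/4·π_3 + 1/6·π_4 + 1/6·π_5
  normalize: π_0 + π_1 + π_2 + π_3 + π_4 + π_5 = 1
Solving the linear system gives exactly π = [7121/42823, 14151/85646, 7992/42823, 1/11, 8055/42823, 17373/85646].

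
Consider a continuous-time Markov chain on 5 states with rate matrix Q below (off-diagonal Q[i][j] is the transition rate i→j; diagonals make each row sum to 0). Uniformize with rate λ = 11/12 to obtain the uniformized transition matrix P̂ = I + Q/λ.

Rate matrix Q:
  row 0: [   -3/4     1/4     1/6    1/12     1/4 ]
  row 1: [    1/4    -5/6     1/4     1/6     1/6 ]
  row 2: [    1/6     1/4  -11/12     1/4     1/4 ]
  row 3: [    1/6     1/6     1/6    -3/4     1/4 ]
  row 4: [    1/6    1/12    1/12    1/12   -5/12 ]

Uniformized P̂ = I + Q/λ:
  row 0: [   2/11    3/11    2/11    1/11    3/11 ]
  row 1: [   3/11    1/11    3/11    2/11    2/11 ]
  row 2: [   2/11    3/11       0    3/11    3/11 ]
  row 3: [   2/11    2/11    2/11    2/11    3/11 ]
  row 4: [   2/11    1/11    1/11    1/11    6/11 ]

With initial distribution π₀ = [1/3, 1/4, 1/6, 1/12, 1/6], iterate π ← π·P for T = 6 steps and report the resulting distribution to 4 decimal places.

t=0: π = [0.3333, 0.2500, 0.1667, 0.0833, 0.1667]
t=1: π = [0.2045, 0.1894, 0.1591, 0.1515, 0.2955]
t=2: π = [0.1990, 0.1708, 0.1433, 0.1508, 0.3361]
t=3: π = [0.1973, 0.1669, 0.1407, 0.1462, 0.3489]
t=4: π = [0.1970, 0.1657, 0.1397, 0.1450, 0.3527]
t=5: π = [0.1969, 0.1653, 0.1394, 0.1445, 0.3539]
t=6: π = [0.1968, 0.1652, 0.1393, 0.1444, 0.3542]

π = [0.1968, 0.1652, 0.1393, 0.1444, 0.3542]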